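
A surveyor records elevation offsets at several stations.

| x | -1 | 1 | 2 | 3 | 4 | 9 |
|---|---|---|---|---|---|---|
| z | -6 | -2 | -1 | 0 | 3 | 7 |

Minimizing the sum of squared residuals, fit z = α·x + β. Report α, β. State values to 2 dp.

α = 1.28, β = -3.66

Setting ∂/∂α … = 0 gives: 112·α + 18·β = 77;  18·α + 6·β = 1.
Determinant 112·6 − 18² = 348.
α = (77·6 − 18·1)/348 = 37/29; β = (112·1 − 18·77)/348 = -637/174.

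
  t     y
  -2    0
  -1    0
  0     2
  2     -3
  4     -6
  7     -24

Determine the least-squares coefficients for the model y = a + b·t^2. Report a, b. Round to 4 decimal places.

With design matrix M, MᵀM = [[6, 74]; [74, 2690]] and Mᵀy = [-31, -1284]ᵀ.
det = 6·2690 − 74² = 10664.
a = ((-31)·2690 − 74·(-1284))/10664 = 5813/5332; b = (6·(-1284) − 74·(-31))/10664 = -2705/5332.

a = 1.0902, b = -0.5073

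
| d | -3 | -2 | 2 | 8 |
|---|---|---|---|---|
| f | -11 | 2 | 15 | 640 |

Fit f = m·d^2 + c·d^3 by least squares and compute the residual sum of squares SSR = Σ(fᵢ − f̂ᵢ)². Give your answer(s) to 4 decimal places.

SSR = 7.3164

The normal system MᵀM·[m, c]ᵀ = Mᵀf is [[4209, 32525]; [32525, 263001]]·[m, c]ᵀ = [40929, 328081]ᵀ.
Determinant 4209·263001 − 32525² = 49095584.
m = (40929·263001 − 32525·328081)/49095584 = 23383351/12273896; c = (4209·328081 − 32525·40929)/49095584 = 12419301/12273896.
Residuals: -1267736/1534237, 7592199/3068474, -2194843/3068474, 9608/1534237; SSR = 22450185/3068474.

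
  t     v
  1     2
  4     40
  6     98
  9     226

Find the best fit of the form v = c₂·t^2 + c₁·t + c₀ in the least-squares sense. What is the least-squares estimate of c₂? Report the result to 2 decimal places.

c₂ = 3.00

From the data, Σt^2·t^2 = 8114, Σt^2·t = 1010, Σt^2 = 134, Σt·t = 134, Σt = 20, Σ1 = 4.
For Aᵀv: Σt^2·v = 22476, Σt·v = 2784, Σv = 366.
Normal equations: [[8114, 1010, 134]; [1010, 134, 20]; [134, 20, 4]]·[c₂, c₁, c₀]ᵀ = [22476, 2784, 366]ᵀ.
Row-reducing yields c₂ = 3, c₁ = -33/17, c₀ = 12/17.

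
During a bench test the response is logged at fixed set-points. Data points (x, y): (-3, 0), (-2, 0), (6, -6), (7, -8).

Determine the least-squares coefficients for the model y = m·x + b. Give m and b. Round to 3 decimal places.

From the data, Σx·x = 98, Σx = 8, Σ1 = 4.
For Mᵀy: Σx·y = -92, Σy = -14.
Normal equations: [[98, 8]; [8, 4]]·[m, b]ᵀ = [-92, -14]ᵀ.
Determinant 98·4 − 8² = 328.
m = ((-92)·4 − 8·(-14))/328 = -32/41; b = (98·(-14) − 8·(-92))/328 = -159/82.

m = -0.780, b = -1.939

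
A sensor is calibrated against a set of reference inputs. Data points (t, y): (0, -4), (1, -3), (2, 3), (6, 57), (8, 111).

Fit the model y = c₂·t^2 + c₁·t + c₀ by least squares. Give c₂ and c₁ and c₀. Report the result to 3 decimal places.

The normal system AᵀA·[c₂, c₁, c₀]ᵀ = Aᵀy is [[5409, 737, 105]; [737, 105, 17]; [105, 17, 5]]·[c₂, c₁, c₀]ᵀ = [9165, 1233, 164]ᵀ.
Row-reducing yields c₂ = 4181/2134, c₁ = -6249/4268, c₀ = -14365/4268.

c₂ = 1.959, c₁ = -1.464, c₀ = -3.366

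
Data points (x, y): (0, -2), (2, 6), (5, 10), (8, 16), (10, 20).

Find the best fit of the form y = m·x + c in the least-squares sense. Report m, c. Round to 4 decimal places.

m = 2.0588, c = -0.2941

The normal equations are: 193·m + 25·c = 390;  25·m + 5·c = 50.
Determinant 193·5 − 25² = 340.
m = (390·5 − 25·50)/340 = 35/17; c = (193·50 − 25·390)/340 = -5/17.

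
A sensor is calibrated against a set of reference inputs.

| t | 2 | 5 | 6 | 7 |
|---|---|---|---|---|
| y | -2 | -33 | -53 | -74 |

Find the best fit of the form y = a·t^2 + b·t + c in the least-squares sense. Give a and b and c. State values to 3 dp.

Normal-equation sums: Σt^2·t^2 = 4338, Σt^2·t = 692, Σt^2 = 114, Σt·t = 114, Σt = 20, Σ1 = 4.
Right-hand side: Σt^2·y = -6367, Σt·y = -1005, Σy = -162.
So AᵀA·[a, b, c]ᵀ = Aᵀy: [[4338, 692, 114]; [692, 114, 20]; [114, 20, 4]]·[a, b, c]ᵀ = [-6367, -1005, -162]ᵀ.
Inverting the 3×3 Gram matrix, [a, b, c]ᵀ = [-355/181, 1145/362, -151/362]ᵀ.

a = -1.961, b = 3.163, c = -0.417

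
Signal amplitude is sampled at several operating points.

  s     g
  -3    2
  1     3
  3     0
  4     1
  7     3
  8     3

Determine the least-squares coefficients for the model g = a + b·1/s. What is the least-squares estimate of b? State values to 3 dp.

b = 0.375

The normal equations are: 6·a + (85/56)·b = 12;  (85/56)·a + (37277/28224)·b = 569/168.
(Σ1 = 6, Σ1/s = 85/56, Σ1/s·1/s = 37277/28224, Σg = 12, Σ1/s·g = 569/168.)
Eliminating b: (37277/28224)·(row 1) − (85/56)·(row 2) gives (52879/9408)·a = (37277/28224)·12 − (85/56)·(569/168) = 33581/3136, so a = 100743/52879.
Then b = ((569/168) − (85/56)·(100743/52879))/(37277/28224) = 19824/52879.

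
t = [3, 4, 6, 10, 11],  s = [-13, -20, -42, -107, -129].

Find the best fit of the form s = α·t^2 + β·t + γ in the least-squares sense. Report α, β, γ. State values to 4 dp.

α = -0.9785, β = -0.7930, γ = -1.6199

Sums needed: Σt^2·t^2 = 26274, Σt^2·t = 2638, Σt^2 = 282, Σt·t = 282, Σt = 34, Σ1 = 5.
Moment sums: Σt^2·s = -28258, Σt·s = -2860, Σs = -311.
Normal equations: [[26274, 2638, 282]; [2638, 282, 34]; [282, 34, 5]]·[α, β, γ]ᵀ = [-28258, -2860, -311]ᵀ.
Solving the 3×3 system (Gaussian elimination) gives α = -865/884, β = -701/884, γ = -358/221.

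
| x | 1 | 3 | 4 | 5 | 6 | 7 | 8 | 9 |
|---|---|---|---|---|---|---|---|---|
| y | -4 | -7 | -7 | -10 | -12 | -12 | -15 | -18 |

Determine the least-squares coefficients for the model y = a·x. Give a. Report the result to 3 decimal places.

From the data, Σx·x = 281.
For Aᵀy: Σx·y = -541.
Normal equations: [[281]]·[a]ᵀ = [-541]ᵀ.
a = (-541)/281 = -1.92527.

a = -1.925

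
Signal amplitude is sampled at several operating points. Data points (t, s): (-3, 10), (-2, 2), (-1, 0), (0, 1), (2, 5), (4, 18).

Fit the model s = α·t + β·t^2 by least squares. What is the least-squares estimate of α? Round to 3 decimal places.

Entries of AᵀA: Σt·t = 34, Σt·t^2 = 36, Σt^2·t^2 = 370.
For Aᵀs: Σt·s = 48, Σt^2·s = 406.
So AᵀA·[α, β]ᵀ = Aᵀs: [[34, 36]; [36, 370]]·[α, β]ᵀ = [48, 406]ᵀ.
Determinant 34·370 − 36² = 11284.
α = (48·370 − 36·406)/11284 = 786/2821; β = (34·406 − 36·48)/11284 = 3019/2821.

α = 0.279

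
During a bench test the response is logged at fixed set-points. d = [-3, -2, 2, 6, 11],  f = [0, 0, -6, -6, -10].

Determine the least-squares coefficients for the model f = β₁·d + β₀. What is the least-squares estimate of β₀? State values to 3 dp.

β₀ = -2.398

The normal equations are: 174·β₁ + 14·β₀ = -158;  14·β₁ + 5·β₀ = -22.
det = 174·5 − 14² = 674.
β₁ = ((-158)·5 − 14·(-22))/674 = -241/337; β₀ = (174·(-22) − 14·(-158))/674 = -808/337.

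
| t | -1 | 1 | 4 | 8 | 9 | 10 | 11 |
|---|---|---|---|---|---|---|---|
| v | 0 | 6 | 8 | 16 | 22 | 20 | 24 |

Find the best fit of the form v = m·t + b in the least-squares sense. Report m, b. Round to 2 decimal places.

Compute the Gram sums: Σt·t = 384, Σt = 42, Σ1 = 7.
Right-hand side: Σt·v = 828, Σv = 96.
Normal equations: [[384, 42]; [42, 7]]·[m, b]ᵀ = [828, 96]ᵀ.
Δ = 384·7 − 42² = 924.
m = (828·7 − 42·96)/924 = 21/11; b = (384·96 − 42·828)/924 = 174/77.

m = 1.91, b = 2.26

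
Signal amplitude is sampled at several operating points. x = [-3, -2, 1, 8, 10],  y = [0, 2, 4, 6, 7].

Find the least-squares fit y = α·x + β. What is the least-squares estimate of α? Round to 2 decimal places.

The normal system AᵀA·[α, β]ᵀ = Aᵀy is [[178, 14]; [14, 5]]·[α, β]ᵀ = [118, 19]ᵀ.
Eliminating β: 5·(row 1) − 14·(row 2) gives 694·α = 5·118 − 14·19 = 324, so α = 162/347.
Then β = (19 − 14·(162/347))/5 = 865/347.

α = 0.47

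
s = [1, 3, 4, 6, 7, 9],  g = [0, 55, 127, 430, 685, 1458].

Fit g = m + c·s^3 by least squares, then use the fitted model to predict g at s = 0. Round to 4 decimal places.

ĝ = -1.0350

With design matrix M, MᵀM = [[6, 1380]; [1380, 700572]] and Mᵀg = [2755, 1400330]ᵀ.
Determinant 6·700572 − 1380² = 2299032.
m = (2755·700572 − 1380·1400330)/2299032 = -198295/191586; c = (6·1400330 − 1380·2755)/2299032 = 63890/31931.
At s = 0: ĝ = (-198295/191586)·(1) + (63890/31931)·(0) = -198295/191586.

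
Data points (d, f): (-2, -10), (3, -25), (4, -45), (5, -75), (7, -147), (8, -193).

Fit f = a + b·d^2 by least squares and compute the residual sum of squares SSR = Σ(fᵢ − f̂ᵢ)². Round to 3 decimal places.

SSR = 3.280

XᵀX·[a, b]ᵀ = Xᵀf reads: 6·a + 167·b = -495;  167·a + 7475·b = -22415.
Determinant 6·7475 − 167² = 16961.
a = ((-495)·7475 − 167·(-22415))/16961 = 43180/16961; b = (6·(-22415) − 167·(-495))/16961 = -51825/16961.
Residuals: -5490/16961, -780/16961, 22775/16961, -19630/16961, 2978/16961, 21/2423; SSR = 55638/16961.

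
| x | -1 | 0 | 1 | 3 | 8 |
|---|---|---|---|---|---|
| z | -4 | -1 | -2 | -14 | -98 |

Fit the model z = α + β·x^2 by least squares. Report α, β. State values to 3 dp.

α = -1.113, β = -1.512

Normal-equation sums: Σ1 = 5, Σx^2 = 75, Σx^2·x^2 = 4179.
And Σz = -119, Σx^2·z = -6404.
So MᵀM·[α, β]ᵀ = Mᵀz: [[5, 75]; [75, 4179]]·[α, β]ᵀ = [-119, -6404]ᵀ.
det = 5·4179 − 75² = 15270.
α = ((-119)·4179 − 75·(-6404))/15270 = -5667/5090; β = (5·(-6404) − 75·(-119))/15270 = -4619/3054.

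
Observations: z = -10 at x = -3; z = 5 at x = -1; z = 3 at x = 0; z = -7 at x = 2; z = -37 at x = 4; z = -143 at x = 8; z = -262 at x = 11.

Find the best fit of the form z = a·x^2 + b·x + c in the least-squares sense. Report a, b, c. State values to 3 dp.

a = -2.029, b = -1.906, c = 3.615

Entries of AᵀA: Σx^2·x^2 = 19091, Σx^2·x = 1887, Σx^2 = 215, Σx·x = 215, Σx = 21, Σ1 = 7.
And Σx^2·z = -41559, Σx·z = -4163, Σz = -451.
Normal equations: [[19091, 1887, 215]; [1887, 215, 21]; [215, 21, 7]]·[a, b, c]ᵀ = [-41559, -4163, -451]ᵀ.
Solving the 3×3 system (Gaussian elimination) gives a = -1262489/622169, b = -1186076/622169, c = 2249216/622169.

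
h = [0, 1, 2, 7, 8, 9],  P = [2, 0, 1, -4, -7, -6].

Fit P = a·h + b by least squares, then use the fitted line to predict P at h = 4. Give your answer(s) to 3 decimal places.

P̂ = -1.862

Forming XᵀX = [[199, 27]; [27, 6]] and XᵀP = [-136, -14]ᵀ gives XᵀX·[a, b]ᵀ = XᵀP.
Eliminating b: 6·(row 1) − 27·(row 2) gives 465·a = 6·(-136) − 27·(-14) = -438, so a = -146/155.
Then b = ((-14) − 27·(-146/155))/6 = 886/465.
At h = 4: P̂ = (-146/155)·(4) + (886/465)·(1) = -866/465.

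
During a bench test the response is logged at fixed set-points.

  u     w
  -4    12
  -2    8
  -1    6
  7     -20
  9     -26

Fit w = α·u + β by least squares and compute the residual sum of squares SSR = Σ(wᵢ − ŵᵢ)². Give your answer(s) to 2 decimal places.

SSR = 5.10

Normal-equation sums: Σu·u = 151, Σu = 9, Σ1 = 5.
Right-hand side: Σu·w = -444, Σw = -20.
Normal equations: [[151, 9]; [9, 5]]·[α, β]ᵀ = [-444, -20]ᵀ.
Determinant 151·5 − 9² = 674.
α = ((-444)·5 − 9·(-20))/674 = -1020/337; β = (151·(-20) − 9·(-444))/674 = 488/337.
Residuals: -524/337, 168/337, 514/337, -88/337, -70/337; SSR = 1720/337.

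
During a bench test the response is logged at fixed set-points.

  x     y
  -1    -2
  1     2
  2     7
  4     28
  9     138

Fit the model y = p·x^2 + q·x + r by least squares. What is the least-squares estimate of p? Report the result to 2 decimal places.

p = 1.58

MᵀM·[p, q, r]ᵀ = Mᵀy reads: 6835·p + 801·q + 103·r = 11654;  801·p + 103·q + 15·r = 1372;  103·p + 15·q + 5·r = 173.
(Σx^2·x^2 = 6835, Σx^2·x = 801, Σx^2 = 103, Σx·x = 103, Σx = 15, Σ1 = 5, Σx^2·y = 11654, Σx·y = 1372, Σy = 173.)
Inverting the 3×3 Gram matrix, [p, q, r]ᵀ = [123889/78254, 99953/78254, -72192/39127]ᵀ.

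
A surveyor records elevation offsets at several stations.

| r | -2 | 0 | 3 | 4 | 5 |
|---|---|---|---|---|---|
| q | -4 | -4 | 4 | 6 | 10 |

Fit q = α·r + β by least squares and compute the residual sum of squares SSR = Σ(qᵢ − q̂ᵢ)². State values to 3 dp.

SSR = 11.082

The normal equations are: 54·α + 10·β = 94;  10·α + 5·β = 12.
(Σr·r = 54, Σr = 10, Σ1 = 5, Σr·q = 94, Σq = 12.)
Δ = 54·5 − 10² = 170.
α = (94·5 − 10·12)/170 = 35/17; β = (54·12 − 10·94)/170 = -146/85.
Residuals: 156/85, -194/85, -39/85, -44/85, 121/85; SSR = 942/85.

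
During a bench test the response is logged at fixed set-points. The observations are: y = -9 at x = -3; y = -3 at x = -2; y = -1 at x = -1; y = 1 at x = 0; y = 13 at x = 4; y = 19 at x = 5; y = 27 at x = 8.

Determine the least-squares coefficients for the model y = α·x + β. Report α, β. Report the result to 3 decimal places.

α = 3.177, β = 1.722

The normal system MᵀM·[α, β]ᵀ = Mᵀy is [[119, 11]; [11, 7]]·[α, β]ᵀ = [397, 47]ᵀ.
det = 119·7 − 11² = 712.
α = (397·7 − 11·47)/712 = 1131/356; β = (119·47 − 11·397)/712 = 613/356.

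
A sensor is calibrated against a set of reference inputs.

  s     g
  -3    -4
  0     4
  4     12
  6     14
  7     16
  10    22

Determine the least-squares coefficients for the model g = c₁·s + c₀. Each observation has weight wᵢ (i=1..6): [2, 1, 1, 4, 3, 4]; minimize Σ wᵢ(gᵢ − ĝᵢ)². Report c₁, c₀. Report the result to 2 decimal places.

c₁ = 1.95, c₀ = 2.56

Normal-equation sums: Σwᵢ·s·s = 725, Σwᵢ·s = 83, Σwᵢ·1 = 15.
Moment sums: Σwᵢ·s·g = 1624, Σwᵢ·g = 200.
Determinant 725·15 − 83² = 3986.
c₁ = (1624·15 − 83·200)/3986 = 3880/1993; c₀ = (725·200 − 83·1624)/3986 = 5104/1993.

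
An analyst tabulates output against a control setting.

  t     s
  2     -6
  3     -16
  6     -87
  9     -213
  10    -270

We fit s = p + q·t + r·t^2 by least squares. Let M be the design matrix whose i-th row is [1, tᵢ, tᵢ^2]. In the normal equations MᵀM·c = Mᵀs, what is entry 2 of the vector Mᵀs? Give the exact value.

Entry 2 ↔ basis t, so (Mᵀs)_{2} = Σᵢ (t)·sᵢ = (2)·(-6) + (3)·(-16) + (6)·(-87) + (9)·(-213) + (10)·(-270) = -5199.

-5199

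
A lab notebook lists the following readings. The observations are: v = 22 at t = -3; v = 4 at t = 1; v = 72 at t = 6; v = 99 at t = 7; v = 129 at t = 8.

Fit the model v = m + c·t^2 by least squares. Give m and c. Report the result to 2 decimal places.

Setting ∂/∂m … = 0 gives: 5·m + 159·c = 326;  159·m + 7875·c = 15901.
(Σ1 = 5, Σt^2 = 159, Σt^2·t^2 = 7875, Σv = 326, Σt^2·v = 15901.)
Eliminating c: 7875·(row 1) − 159·(row 2) gives 14094·m = 7875·326 − 159·15901 = 38991, so m = 12997/4698.
Then c = (15901 − 159·(12997/4698))/7875 = 27671/14094.

m = 2.77, c = 1.96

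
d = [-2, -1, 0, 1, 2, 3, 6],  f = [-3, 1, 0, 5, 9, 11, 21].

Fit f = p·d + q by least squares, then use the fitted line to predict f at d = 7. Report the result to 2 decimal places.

f̂ = 23.45

Compute the Gram sums: Σd·d = 55, Σd = 9, Σ1 = 7.
And Σd·f = 187, Σf = 44.
So AᵀA·[p, q]ᵀ = Aᵀf: [[55, 9]; [9, 7]]·[p, q]ᵀ = [187, 44]ᵀ.
Eliminating q: 7·(row 1) − 9·(row 2) gives 304·p = 7·187 − 9·44 = 913, so p = 913/304.
Then q = (44 − 9·(913/304))/7 = 737/304.
At d = 7: f̂ = (913/304)·(7) + (737/304)·(1) = 891/38.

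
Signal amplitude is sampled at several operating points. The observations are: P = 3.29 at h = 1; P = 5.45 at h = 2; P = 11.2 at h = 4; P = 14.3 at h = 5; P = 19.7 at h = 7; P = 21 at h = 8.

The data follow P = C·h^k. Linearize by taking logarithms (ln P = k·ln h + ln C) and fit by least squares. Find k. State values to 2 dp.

k = 0.93

Taking logs, ln P = k·ln h + ln C, so regress ln P on ln h.
Sums: Σln h = 7.7142, Σ(ln h)² = 13.1032, Σln P = 13.9878, Σln h·ln P = 20.9369.
Normal system: [[13.1032, 7.7142]; [7.7142, 6]]·[k, ln C]ᵀ = [20.9369, 13.9878]ᵀ.
Solving (det = 19.1098): k = 0.92708, ln C = 1.13936.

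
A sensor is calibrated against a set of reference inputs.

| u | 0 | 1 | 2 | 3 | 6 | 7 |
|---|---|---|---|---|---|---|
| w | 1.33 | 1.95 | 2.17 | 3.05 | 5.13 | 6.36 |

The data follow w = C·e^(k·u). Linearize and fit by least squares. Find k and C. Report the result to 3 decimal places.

k = 0.213, C = 1.461

Let Y = ln w. Fitting Y = k·u + ln C by least squares:
XᵀX = [[99.0000, 19.0000]; [19.0000, 6]], rhs = [28.3235, 6.3280]ᵀ  (here Σu = 19.0000, Σ(u)² = 99.0000, Σln w = 6.3280, Σu·ln w = 28.3235).
Δ = 99.0000·6 − (19.0000)² = 233.0000; k = (28.3235·6 − 19.0000·6.3280)/233.0000 = 0.21334, ln C = (99.0000·6.3280 − 19.0000·28.3235)/233.0000 = 0.37908, so C = exp(0.37908) = 1.46094.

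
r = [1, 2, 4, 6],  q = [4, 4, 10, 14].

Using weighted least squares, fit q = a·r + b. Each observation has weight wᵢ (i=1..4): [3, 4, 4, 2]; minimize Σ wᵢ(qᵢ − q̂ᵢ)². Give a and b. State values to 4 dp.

With design matrix A, AᵀWA = [[155, 39]; [39, 13]] and AᵀWq = [372, 96]ᵀ.
det = 155·13 − 39² = 494.
a = (372·13 − 39·96)/494 = 42/19; b = (155·96 − 39·372)/494 = 186/247.

a = 2.2105, b = 0.7530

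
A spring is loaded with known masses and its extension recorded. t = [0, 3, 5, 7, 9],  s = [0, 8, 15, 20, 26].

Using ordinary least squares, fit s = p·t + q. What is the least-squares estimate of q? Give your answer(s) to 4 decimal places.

From the data, Σt·t = 164, Σt = 24, Σ1 = 5.
Right-hand side: Σt·s = 473, Σs = 69.
det = 164·5 − 24² = 244.
p = (473·5 − 24·69)/244 = 709/244; q = (164·69 − 24·473)/244 = -9/61.

q = -0.1475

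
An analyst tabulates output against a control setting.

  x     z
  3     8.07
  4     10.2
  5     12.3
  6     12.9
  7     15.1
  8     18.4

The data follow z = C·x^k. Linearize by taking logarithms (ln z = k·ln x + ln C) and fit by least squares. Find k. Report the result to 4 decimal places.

k = 0.7824

Let Y = ln z. Fitting Y = k·ln x + ln C by least squares:
XᵀX = [[17.0401, 9.9115]; [9.9115, 6]], rhs = [25.4732, 15.1044]ᵀ  (here Σln x = 9.9115, Σ(ln x)² = 17.0401, Σln z = 15.1044, Σln x·ln z = 25.4732).
Δ = 17.0401·6 − (9.9115)² = 4.0036; k = (25.4732·6 − 9.9115·15.1044)/4.0036 = 0.78238, ln C = (17.0401·15.1044 − 9.9115·25.4732)/4.0036 = 1.22498.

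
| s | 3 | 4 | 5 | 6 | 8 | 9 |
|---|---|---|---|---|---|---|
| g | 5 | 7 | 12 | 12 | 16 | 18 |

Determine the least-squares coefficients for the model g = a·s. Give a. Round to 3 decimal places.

Entries of XᵀX: Σs·s = 231.
And Σs·g = 465.
So XᵀX·[a]ᵀ = Xᵀg: [[231]]·[a]ᵀ = [465]ᵀ.
a = 465/231 = 2.01299.

a = 2.013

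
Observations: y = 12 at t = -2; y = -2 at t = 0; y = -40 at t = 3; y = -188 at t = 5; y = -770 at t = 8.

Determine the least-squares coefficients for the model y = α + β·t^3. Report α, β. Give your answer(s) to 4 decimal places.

With design matrix A, AᵀA = [[5, 656]; [656, 278562]] and Aᵀy = [-988, -418916]ᵀ.
Δ = 5·278562 − 656² = 962474.
α = ((-988)·278562 − 656·(-418916))/962474 = -205180/481237; β = (5·(-418916) − 656·(-988))/962474 = -723226/481237.

α = -0.4264, β = -1.5028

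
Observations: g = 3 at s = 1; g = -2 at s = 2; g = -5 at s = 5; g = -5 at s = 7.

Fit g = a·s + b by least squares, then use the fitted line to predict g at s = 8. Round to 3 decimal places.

ĝ = -7.341

Forming MᵀM = [[79, 15]; [15, 4]] and Mᵀg = [-61, -9]ᵀ gives MᵀM·[a, b]ᵀ = Mᵀg.
Δ = 79·4 − 15² = 91.
a = ((-61)·4 − 15·(-9))/91 = -109/91; b = (79·(-9) − 15·(-61))/91 = 204/91.
At s = 8: ĝ = (-109/91)·(8) + (204/91)·(1) = -668/91.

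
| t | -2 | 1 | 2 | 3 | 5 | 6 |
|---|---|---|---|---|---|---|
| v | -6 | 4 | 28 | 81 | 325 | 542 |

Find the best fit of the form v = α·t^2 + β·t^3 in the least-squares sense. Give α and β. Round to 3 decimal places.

α = 2.765, β = 2.049

Normal-equation sums: Σt^2·t^2 = 2035, Σt^2·t^3 = 11145, Σt^3·t^3 = 63139.
For Aᵀv: Σt^2·v = 28458, Σt^3·v = 160160.
AᵀA·[α, β]ᵀ = Aᵀv becomes [[2035, 11145]; [11145, 63139]]·[α, β]ᵀ = [28458, 160160]ᵀ.
Δ = 2035·63139 − 11145² = 4276840.
α = (28458·63139 − 11145·160160)/4276840 = 5913231/2138420; β = (2035·160160 − 11145·28458)/4276840 = 876119/427684.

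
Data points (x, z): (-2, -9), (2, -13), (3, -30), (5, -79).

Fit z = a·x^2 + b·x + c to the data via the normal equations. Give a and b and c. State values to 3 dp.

Sums needed: Σx^2·x^2 = 738, Σx^2·x = 152, Σx^2 = 42, Σx·x = 42, Σx = 8, Σ1 = 4.
Moment sums: Σx^2·z = -2333, Σx·z = -493, Σz = -131.
Solving the 3×3 system (Gaussian elimination) gives a = -9187/3098, b = -3497/3098, c = 999/1549.

a = -2.965, b = -1.129, c = 0.645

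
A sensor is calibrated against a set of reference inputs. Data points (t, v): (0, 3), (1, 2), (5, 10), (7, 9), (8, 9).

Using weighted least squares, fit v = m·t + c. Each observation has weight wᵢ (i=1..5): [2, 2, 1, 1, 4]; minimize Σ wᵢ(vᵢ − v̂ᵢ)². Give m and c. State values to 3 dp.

Entries of AᵀWA: Σwᵢ·t·t = 332, Σwᵢ·t = 46, Σwᵢ·1 = 10.
Right-hand side: Σwᵢ·t·v = 405, Σwᵢ·v = 65.
Normal equations: [[332, 46]; [46, 10]]·[m, c]ᵀ = [405, 65]ᵀ.
det = 332·10 − 46² = 1204.
m = (405·10 − 46·65)/1204 = 265/301; c = (332·65 − 46·405)/1204 = 1475/602.

m = 0.880, c = 2.450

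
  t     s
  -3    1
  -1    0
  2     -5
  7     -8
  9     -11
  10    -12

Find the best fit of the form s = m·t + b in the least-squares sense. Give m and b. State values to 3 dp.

m = -1.000, b = -1.833

The normal equations are: 244·m + 24·b = -288;  24·m + 6·b = -35.
Eliminating b: 6·(row 1) − 24·(row 2) gives 888·m = 6·(-288) − 24·(-35) = -888, so m = -1.
Then b = ((-35) − 24·(-1))/6 = -11/6.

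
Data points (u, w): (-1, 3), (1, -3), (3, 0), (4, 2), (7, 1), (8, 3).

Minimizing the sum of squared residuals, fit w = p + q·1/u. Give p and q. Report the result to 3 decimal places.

p = 1.396, q = -2.793

With design matrix M, MᵀM = [[6, 143/168]; [143/168, 62365/28224]] and Mᵀw = [6, -279/56]ᵀ.
Δ = 6·(62365/28224) − (143/168)² = 353741/28224.
p = (6·(62365/28224) − (143/168)·(-279/56))/(353741/28224) = 493881/353741; q = (6·(-279/56) − (143/168)·6)/(353741/28224) = -987840/353741.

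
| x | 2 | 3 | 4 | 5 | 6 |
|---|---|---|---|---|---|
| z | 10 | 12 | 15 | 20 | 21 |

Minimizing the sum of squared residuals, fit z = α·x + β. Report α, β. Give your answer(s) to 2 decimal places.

Entries of AᵀA: Σx·x = 90, Σx = 20, Σ1 = 5.
And Σx·z = 342, Σz = 78.
So AᵀA·[α, β]ᵀ = Aᵀz: [[90, 20]; [20, 5]]·[α, β]ᵀ = [342, 78]ᵀ.
det = 90·5 − 20² = 50.
α = (342·5 − 20·78)/50 = 3; β = (90·78 − 20·342)/50 = 18/5.

α = 3.00, β = 3.60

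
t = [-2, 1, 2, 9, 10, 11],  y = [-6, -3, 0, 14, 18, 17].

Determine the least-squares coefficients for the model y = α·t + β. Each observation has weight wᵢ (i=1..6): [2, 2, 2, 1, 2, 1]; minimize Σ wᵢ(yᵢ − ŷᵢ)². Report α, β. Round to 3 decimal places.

Forming XᵀWX = [[420, 42]; [42, 10]] and XᵀWy = [691, 49]ᵀ gives XᵀWX·[α, β]ᵀ = XᵀWy.
det = 420·10 − 42² = 2436.
α = (691·10 − 42·49)/2436 = 1213/609; β = (420·49 − 42·691)/2436 = -201/58.

α = 1.992, β = -3.466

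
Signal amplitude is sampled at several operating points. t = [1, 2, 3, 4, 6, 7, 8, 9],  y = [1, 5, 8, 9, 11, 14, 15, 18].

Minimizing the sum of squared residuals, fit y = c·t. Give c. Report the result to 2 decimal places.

The normal system XᵀX·[c]ᵀ = Xᵀy is [[260]]·[c]ᵀ = [517]ᵀ.
Hence c = 517 / 260 ≈ 1.98846.

c = 1.99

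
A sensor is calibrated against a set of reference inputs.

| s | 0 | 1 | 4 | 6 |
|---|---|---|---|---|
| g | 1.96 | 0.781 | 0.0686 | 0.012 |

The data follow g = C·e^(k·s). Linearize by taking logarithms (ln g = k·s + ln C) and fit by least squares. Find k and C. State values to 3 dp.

k = -0.841, C = 1.905

Linearized form: ln g = k·s + ln C. From the 4 transformed points,
Over the data: Σs = 11.0000, Σ(s)² = 53.0000, Σln g = -6.6765, Σs·ln g = -37.5021.
Normal system: [[53.0000, 11.0000]; [11.0000, 4]]·[k, ln C]ᵀ = [-37.5021, -6.6765]ᵀ.
Δ = 53.0000·4 − (11.0000)² = 91.0000; k = (-37.5021·4 − 11.0000·-6.6765)/91.0000 = -0.84139, ln C = (53.0000·-6.6765 − 11.0000·-37.5021)/91.0000 = 0.64469, so C = exp(0.64469) = 1.90539.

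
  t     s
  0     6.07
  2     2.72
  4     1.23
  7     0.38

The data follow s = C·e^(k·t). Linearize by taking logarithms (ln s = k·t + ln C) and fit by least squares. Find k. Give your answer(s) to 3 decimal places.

k = -0.396

Let Y = ln s. Fitting Y = k·t + ln C by least squares:
Σt = 13.0000, Σ(t)² = 69.0000, Σln s = 2.0434, Σt·ln s = -3.9438.
Normal system: [[69.0000, 13.0000]; [13.0000, 4]]·[k, ln C]ᵀ = [-3.9438, 2.0434]ᵀ.
Δ = 69.0000·4 − (13.0000)² = 107.0000; k = (-3.9438·4 − 13.0000·2.0434)/107.0000 = -0.39570, ln C = (69.0000·2.0434 − 13.0000·-3.9438)/107.0000 = 1.79687.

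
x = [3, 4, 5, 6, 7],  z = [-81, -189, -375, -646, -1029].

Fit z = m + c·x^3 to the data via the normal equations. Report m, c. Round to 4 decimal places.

m = 1.3621, c = -3.0023

Entries of MᵀM: Σ1 = 5, Σx^3 = 775, Σx^3·x^3 = 184755.
Right-hand side: Σz = -2320, Σx^3·z = -553641.
MᵀM·[m, c]ᵀ = Mᵀz becomes [[5, 775]; [775, 184755]]·[m, c]ᵀ = [-2320, -553641]ᵀ.
Determinant 5·184755 − 775² = 323150.
m = ((-2320)·184755 − 775·(-553641))/323150 = 17607/12926; c = (5·(-553641) − 775·(-2320))/323150 = -194041/64630.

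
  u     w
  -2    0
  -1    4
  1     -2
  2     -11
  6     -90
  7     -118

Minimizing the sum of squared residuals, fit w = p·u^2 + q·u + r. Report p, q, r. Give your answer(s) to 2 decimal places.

From the data, Σu^2·u^2 = 3731, Σu^2·u = 559, Σu^2 = 95, Σu·u = 95, Σu = 13, Σ1 = 6.
And Σu^2·w = -9064, Σu·w = -1394, Σw = -217.
XᵀX·[p, q, r]ᵀ = Xᵀw becomes [[3731, 559, 95]; [559, 95, 13]; [95, 13, 6]]·[p, q, r]ᵀ = [-9064, -1394, -217]ᵀ.
Row-reducing yields p = -24941/12050, q = -34771/12050, r = 17214/6025.

p = -2.07, q = -2.89, r = 2.86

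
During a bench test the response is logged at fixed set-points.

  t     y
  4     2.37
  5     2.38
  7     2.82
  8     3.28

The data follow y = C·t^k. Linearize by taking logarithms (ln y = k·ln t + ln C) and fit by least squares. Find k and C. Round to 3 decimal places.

With ln yᵢ as the transformed response and ln tᵢ as the regressor:
Σln t = 7.0211, Σ(ln t)² = 12.6227, Σln y = 3.9546, Σln t·ln y = 7.0792.
Equations: 12.6227·k + 7.0211·ln C = 7.0792;  7.0211·k + 4·ln C = 3.9546.
Slope k = (n·Σln t·ln y − Σln t·Σln y)/(n·Σ(ln t)² − (Σln t)²) = (4·7.0792 − 7.0211·3.9546)/1.1954 = 0.46134; ln C = (Σln y − k·Σln t)/n = 0.17886, so C = exp(0.17886) = 1.19585.

k = 0.461, C = 1.196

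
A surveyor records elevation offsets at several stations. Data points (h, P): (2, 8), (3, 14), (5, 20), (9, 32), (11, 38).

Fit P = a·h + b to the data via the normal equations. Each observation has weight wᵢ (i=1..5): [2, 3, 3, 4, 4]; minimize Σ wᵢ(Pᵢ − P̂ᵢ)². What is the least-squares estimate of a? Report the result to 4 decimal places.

a = 3.1508

The normal equations are: 918·a + 108·b = 3282;  108·a + 16·b = 398.
det = 918·16 − 108² = 3024.
a = (3282·16 − 108·398)/3024 = 397/126; b = (918·398 − 108·3282)/3024 = 101/28.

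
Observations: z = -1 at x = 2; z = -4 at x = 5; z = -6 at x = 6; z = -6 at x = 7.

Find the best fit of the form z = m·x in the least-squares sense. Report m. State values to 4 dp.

m = -0.8772

Forming MᵀM = [[114]] and Mᵀz = [-100]ᵀ gives MᵀM·[m]ᵀ = Mᵀz.
m = (-100)/114 = -0.877193.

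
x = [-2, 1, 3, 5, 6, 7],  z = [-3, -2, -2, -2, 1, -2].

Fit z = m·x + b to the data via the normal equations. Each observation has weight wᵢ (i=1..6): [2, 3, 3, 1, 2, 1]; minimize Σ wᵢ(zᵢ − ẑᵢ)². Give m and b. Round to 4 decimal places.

Compute the Gram sums: Σwᵢ·x·x = 184, Σwᵢ·x = 32, Σwᵢ·1 = 12.
Right-hand side: Σwᵢ·x·z = -24, Σwᵢ·z = -20.
MᵀWM·[m, b]ᵀ = MᵀWz becomes [[184, 32]; [32, 12]]·[m, b]ᵀ = [-24, -20]ᵀ.
Determinant 184·12 − 32² = 1184.
m = ((-24)·12 − 32·(-20))/1184 = 11/37; b = (184·(-20) − 32·(-24))/1184 = -91/37.

m = 0.2973, b = -2.4595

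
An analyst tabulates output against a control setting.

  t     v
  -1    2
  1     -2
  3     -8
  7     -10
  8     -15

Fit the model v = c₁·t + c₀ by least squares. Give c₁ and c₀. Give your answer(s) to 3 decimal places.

c₁ = -1.676, c₀ = -0.568

Entries of MᵀM: Σt·t = 124, Σt = 18, Σ1 = 5.
For Mᵀv: Σt·v = -218, Σv = -33.
Determinant 124·5 − 18² = 296.
c₁ = ((-218)·5 − 18·(-33))/296 = -62/37; c₀ = (124·(-33) − 18·(-218))/296 = -21/37.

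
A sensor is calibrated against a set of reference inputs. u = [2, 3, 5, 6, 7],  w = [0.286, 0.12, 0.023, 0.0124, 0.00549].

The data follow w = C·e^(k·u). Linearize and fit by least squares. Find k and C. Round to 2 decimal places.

k = -0.78, C = 1.30

Taking logs, ln w = k·u + ln C, so regress ln w on u.
Sums: Σu = 23.0000, Σ(u)² = 123.0000, Σln w = -16.7392, Σu·ln w = -90.4998.
Normal system: [[123.0000, 23.0000]; [23.0000, 5]]·[k, ln C]ᵀ = [-90.4998, -16.7392]ᵀ.
Δ = 123.0000·5 − (23.0000)² = 86.0000; k = (-90.4998·5 − 23.0000·-16.7392)/86.0000 = -0.78486, ln C = (123.0000·-16.7392 − 23.0000·-90.4998)/86.0000 = 0.26251, so C = exp(0.26251) = 1.30019.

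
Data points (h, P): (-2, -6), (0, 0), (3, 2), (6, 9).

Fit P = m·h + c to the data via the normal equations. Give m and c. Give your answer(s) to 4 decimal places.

m = 1.7211, c = -1.7619

Entries of AᵀA: Σh·h = 49, Σh = 7, Σ1 = 4.
Right-hand side: Σh·P = 72, ΣP = 5.
Eliminating c: 4·(row 1) − 7·(row 2) gives 147·m = 4·72 − 7·5 = 253, so m = 253/147.
Then c = (5 − 7·(253/147))/4 = -37/21.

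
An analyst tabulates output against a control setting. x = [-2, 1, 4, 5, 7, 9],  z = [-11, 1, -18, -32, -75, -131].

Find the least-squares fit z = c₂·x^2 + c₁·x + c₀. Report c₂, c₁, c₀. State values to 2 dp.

c₂ = -1.94, c₁ = 2.73, c₀ = 1.67

Compute the Gram sums: Σx^2·x^2 = 9860, Σx^2·x = 1254, Σx^2 = 176, Σx·x = 176, Σx = 24, Σ1 = 6.
Moment sums: Σx^2·z = -15417, Σx·z = -1913, Σz = -266.
Solving the 3×3 system (Gaussian elimination) gives c₂ = -42659/21986, c₁ = 299771/109930, c₀ = 92003/54965.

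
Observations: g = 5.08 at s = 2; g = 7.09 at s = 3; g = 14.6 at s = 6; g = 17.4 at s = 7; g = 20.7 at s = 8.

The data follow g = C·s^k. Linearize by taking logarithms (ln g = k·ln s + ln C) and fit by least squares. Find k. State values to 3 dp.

Let Y = ln g. Fitting Y = k·ln s + ln C by least squares:
Over the data: Σln s = 7.6089, Σ(ln s)² = 13.0084, Σln g = 12.1516, Σln s·ln g = 19.9416.
Normal system: [[13.0084, 7.6089]; [7.6089, 5]]·[k, ln C]ᵀ = [19.9416, 12.1516]ᵀ.
Slope k = (n·Σln s·ln g − Σln s·Σln g)/(n·Σ(ln s)² − (Σln s)²) = (5·19.9416 − 7.6089·12.1516)/7.1473 = 1.01406; ln C = (Σln g − k·Σln s)/n = 0.88716.

k = 1.014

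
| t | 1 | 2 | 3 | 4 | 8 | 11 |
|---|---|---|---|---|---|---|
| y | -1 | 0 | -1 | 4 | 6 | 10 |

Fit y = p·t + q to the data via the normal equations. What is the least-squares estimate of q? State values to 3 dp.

With design matrix X, XᵀX = [[215, 29]; [29, 6]] and Xᵀy = [170, 18]ᵀ.
Eliminating q: 6·(row 1) − 29·(row 2) gives 449·p = 6·170 − 29·18 = 498, so p = 498/449.
Then q = (18 − 29·(498/449))/6 = -1060/449.

q = -2.361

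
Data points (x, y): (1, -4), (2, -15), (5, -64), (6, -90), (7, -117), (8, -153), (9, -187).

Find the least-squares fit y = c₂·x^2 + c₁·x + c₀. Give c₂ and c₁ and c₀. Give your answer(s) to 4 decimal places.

Normal-equation sums: Σx^2·x^2 = 14996, Σx^2·x = 1934, Σx^2 = 260, Σx·x = 260, Σx = 38, Σ1 = 7.
Right-hand side: Σx^2·y = -35576, Σx·y = -4620, Σy = -630.
AᵀA·[c₂, c₁, c₀]ᵀ = Aᵀy becomes [[14996, 1934, 260]; [1934, 260, 38]; [260, 38, 7]]·[c₂, c₁, c₀]ᵀ = [-35576, -4620, -630]ᵀ.
Inverting the 3×3 Gram matrix, [c₂, c₁, c₀]ᵀ = [-47144/23961, -76648/23961, 3554/7987]ᵀ.

c₂ = -1.9675, c₁ = -3.1989, c₀ = 0.4450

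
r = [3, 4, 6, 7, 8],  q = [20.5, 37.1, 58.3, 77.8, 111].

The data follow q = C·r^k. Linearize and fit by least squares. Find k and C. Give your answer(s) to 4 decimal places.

With ln qᵢ as the transformed response and ln rᵢ as the regressor:
Over the data: Σln r = 8.3020, Σ(ln r)² = 14.4498, Σln q = 19.7633, Σln r·ln q = 33.8784.
Normal system: [[14.4498, 8.3020]; [8.3020, 5]]·[k, ln C]ᵀ = [33.8784, 19.7633]ᵀ.
Δ = 14.4498·5 − (8.3020)² = 3.3255; k = (33.8784·5 − 8.3020·19.7633)/3.3255 = 1.59865, ln C = (14.4498·19.7633 − 8.3020·33.8784)/3.3255 = 1.29825, so C = exp(1.29825) = 3.66289.

k = 1.5987, C = 3.6629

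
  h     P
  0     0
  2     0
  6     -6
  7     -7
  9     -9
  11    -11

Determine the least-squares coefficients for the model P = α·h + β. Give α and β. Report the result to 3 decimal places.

α = -1.088, β = 0.848

From the data, Σh·h = 291, Σh = 35, Σ1 = 6.
Right-hand side: Σh·P = -287, ΣP = -33.
Determinant 291·6 − 35² = 521.
α = ((-287)·6 − 35·(-33))/521 = -567/521; β = (291·(-33) − 35·(-287))/521 = 442/521.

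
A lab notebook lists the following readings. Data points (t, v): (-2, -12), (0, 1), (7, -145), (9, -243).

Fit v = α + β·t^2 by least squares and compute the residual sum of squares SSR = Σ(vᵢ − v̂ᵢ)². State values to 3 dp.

Setting ∂/∂α … = 0 gives: 4·α + 134·β = -399;  134·α + 8978·β = -26836.
Determinant 4·8978 − 134² = 17956.
α = ((-399)·8978 − 134·(-26836))/17956 = 103/134; β = (4·(-26836) − 134·(-399))/17956 = -26939/8978.
Residuals: -6881/8978, 31/134, 5650/4489, -3248/4489; SSR = 24677/8978.

SSR = 2.749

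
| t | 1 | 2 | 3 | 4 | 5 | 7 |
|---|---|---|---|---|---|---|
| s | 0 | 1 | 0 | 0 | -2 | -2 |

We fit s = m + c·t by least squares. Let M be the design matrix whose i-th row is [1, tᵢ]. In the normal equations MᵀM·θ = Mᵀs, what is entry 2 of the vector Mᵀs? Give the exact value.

-22

Entry 2 ↔ basis t, so (Mᵀs)_{2} = Σᵢ (t)·sᵢ = (1)·(0) + (2)·(1) + (3)·(0) + (4)·(0) + (5)·(-2) + (7)·(-2) = -22.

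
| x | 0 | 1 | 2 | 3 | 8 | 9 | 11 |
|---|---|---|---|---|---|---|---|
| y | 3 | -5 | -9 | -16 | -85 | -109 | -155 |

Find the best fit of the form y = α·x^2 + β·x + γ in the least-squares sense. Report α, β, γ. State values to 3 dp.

α = -1.050, β = -2.613, γ = 0.984

Setting ∂/∂α … = 0 gives: 25396·α + 2608·β + 280·γ = -33209;  2608·α + 280·β + 34·γ = -3437;  280·α + 34·β + 7·γ = -376.
Inverting the 3×3 Gram matrix, [α, β, γ]ᵀ = [-6389/6084, -1223/468, 2993/3042]ᵀ.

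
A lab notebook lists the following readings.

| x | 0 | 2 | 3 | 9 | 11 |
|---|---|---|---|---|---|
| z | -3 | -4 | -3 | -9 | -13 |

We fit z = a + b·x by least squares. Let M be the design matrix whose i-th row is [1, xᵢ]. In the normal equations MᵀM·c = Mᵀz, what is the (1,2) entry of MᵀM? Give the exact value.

25

Row 1 ↔ basis 1, column 2 ↔ basis x, so (MᵀM)_{1,2} = Σᵢ x = (1)·(0) + (1)·(2) + (1)·(3) + (1)·(9) + (1)·(11) = 25.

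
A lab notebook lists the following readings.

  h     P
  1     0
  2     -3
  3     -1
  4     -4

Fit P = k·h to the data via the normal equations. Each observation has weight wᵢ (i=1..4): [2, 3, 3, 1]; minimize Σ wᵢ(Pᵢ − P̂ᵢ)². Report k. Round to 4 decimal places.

With design matrix X, XᵀWX = [[57]] and XᵀWP = [-43]ᵀ.
Hence k = -43 / 57 ≈ -0.754386.

k = -0.7544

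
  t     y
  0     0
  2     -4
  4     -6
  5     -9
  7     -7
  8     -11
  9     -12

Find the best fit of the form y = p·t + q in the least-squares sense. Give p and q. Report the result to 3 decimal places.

p = -1.203, q = -0.984

Entries of MᵀM: Σt·t = 239, Σt = 35, Σ1 = 7.
Right-hand side: Σt·y = -322, Σy = -49.
So MᵀM·[p, q]ᵀ = Mᵀy: [[239, 35]; [35, 7]]·[p, q]ᵀ = [-322, -49]ᵀ.
det = 239·7 − 35² = 448.
p = ((-322)·7 − 35·(-49))/448 = -77/64; q = (239·(-49) − 35·(-322))/448 = -63/64.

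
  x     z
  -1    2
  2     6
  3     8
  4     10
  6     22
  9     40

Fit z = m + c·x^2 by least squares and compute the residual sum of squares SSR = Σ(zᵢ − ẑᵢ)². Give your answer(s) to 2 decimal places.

Forming AᵀA = [[6, 147]; [147, 8211]] and Aᵀz = [88, 4290]ᵀ gives AᵀA·[m, c]ᵀ = Aᵀz.
Determinant 6·8211 − 147² = 27657.
m = (88·8211 − 147·4290)/27657 = 4378/1317; c = (6·4290 − 147·88)/27657 = 4268/9219.
Residuals: -5492/3073, 2532/3073, 4694/9219, -2248/3073, 18524/9219, -7594/9219; SSR = 86504/9219.

SSR = 9.38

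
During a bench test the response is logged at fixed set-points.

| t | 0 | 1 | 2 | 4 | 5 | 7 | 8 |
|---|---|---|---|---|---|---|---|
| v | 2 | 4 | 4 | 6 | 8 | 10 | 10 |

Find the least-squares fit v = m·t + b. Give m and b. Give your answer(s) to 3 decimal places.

m = 1.026, b = 2.328

The normal equations are: 159·m + 27·b = 226;  27·m + 7·b = 44.
Eliminating b: 7·(row 1) − 27·(row 2) gives 384·m = 7·226 − 27·44 = 394, so m = 197/192.
Then b = (44 − 27·(197/192))/7 = 149/64.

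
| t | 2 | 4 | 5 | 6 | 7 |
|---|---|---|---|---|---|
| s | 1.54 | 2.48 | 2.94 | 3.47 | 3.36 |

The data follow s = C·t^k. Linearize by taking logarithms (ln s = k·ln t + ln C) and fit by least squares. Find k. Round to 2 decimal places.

k = 0.67

Taking logs, ln s = k·ln t + ln C, so regress ln s on ln t.
Σln t = 7.4265, Σ(ln t)² = 11.9895, Σln s = 4.8745, Σln t·ln s = 7.8816.
Normal system: [[11.9895, 7.4265]; [7.4265, 5]]·[k, ln C]ᵀ = [7.8816, 4.8745]ᵀ.
Solving (det = 4.7940): k = 0.66894, ln C = -0.01867.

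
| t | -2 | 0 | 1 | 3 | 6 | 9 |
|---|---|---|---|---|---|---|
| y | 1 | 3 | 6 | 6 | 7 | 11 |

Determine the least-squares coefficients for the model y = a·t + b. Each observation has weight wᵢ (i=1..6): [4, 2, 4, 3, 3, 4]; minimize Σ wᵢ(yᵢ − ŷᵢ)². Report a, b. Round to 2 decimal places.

a = 0.81, b = 3.46

With design matrix M, MᵀWM = [[479, 59]; [59, 20]] and MᵀWy = [592, 117]ᵀ.
Δ = 479·20 − 59² = 6099.
a = (592·20 − 59·117)/6099 = 4937/6099; b = (479·117 − 59·592)/6099 = 21115/6099.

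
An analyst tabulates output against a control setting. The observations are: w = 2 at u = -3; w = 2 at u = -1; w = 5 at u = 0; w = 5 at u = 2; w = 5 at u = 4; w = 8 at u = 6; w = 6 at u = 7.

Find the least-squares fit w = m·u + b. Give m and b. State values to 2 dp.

m = 0.50, b = 3.65

Forming XᵀX = [[115, 15]; [15, 7]] and Xᵀw = [112, 33]ᵀ gives XᵀX·[m, b]ᵀ = Xᵀw.
Eliminating b: 7·(row 1) − 15·(row 2) gives 580·m = 7·112 − 15·33 = 289, so m = 289/580.
Then b = (33 − 15·(289/580))/7 = 423/116.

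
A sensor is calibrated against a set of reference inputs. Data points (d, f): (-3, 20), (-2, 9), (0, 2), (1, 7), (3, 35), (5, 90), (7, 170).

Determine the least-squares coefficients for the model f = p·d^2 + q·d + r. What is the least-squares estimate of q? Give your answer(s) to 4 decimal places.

Normal-equation sums: Σd^2·d^2 = 3205, Σd^2·d = 461, Σd^2 = 97, Σd·d = 97, Σd = 11, Σ1 = 7.
And Σd^2·f = 11118, Σd·f = 1674, Σf = 333.
MᵀM·[p, q, r]ᵀ = Mᵀf becomes [[3205, 461, 97]; [461, 97, 11]; [97, 11, 7]]·[p, q, r]ᵀ = [11118, 1674, 333]ᵀ.
Solving the 3×3 system (Gaussian elimination) gives p = 1925/626, q = 1585/626, r = 307/313.

q = 2.5319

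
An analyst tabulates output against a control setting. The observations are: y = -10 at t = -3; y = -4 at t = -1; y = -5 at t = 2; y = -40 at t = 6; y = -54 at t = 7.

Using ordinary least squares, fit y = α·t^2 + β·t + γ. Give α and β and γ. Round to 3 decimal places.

Compute the Gram sums: Σt^2·t^2 = 3795, Σt^2·t = 539, Σt^2 = 99, Σt·t = 99, Σt = 11, Σ1 = 5.
Right-hand side: Σt^2·y = -4200, Σt·y = -594, Σy = -113.
Inverting the 3×3 Gram matrix, [α, β, γ]ᵀ = [-4075/3872, -381/3872, -17/11]ᵀ.

α = -1.052, β = -0.098, γ = -1.545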